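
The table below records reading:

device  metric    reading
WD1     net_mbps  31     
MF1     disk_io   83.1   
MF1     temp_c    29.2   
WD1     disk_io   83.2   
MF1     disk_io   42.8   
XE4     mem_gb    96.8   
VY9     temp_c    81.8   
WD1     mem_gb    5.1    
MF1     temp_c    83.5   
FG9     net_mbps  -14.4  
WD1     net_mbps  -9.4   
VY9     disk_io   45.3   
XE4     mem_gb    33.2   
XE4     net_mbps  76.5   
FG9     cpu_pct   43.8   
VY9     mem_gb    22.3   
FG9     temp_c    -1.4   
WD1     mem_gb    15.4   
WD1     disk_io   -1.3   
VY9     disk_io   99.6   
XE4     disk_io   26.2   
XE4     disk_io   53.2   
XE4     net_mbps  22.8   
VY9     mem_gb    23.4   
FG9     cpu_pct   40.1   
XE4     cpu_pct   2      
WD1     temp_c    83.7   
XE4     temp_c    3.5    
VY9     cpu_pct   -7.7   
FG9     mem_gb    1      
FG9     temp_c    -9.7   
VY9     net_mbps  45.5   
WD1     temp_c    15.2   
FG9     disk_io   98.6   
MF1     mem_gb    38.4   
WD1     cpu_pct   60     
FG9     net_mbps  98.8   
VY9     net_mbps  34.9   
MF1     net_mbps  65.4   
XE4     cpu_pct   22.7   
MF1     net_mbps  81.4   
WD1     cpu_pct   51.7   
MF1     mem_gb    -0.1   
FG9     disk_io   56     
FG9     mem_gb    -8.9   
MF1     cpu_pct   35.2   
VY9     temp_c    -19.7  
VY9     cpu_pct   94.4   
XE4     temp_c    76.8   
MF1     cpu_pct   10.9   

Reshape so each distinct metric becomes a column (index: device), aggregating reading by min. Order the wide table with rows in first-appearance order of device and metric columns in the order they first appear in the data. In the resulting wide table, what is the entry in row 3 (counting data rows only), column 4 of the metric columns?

33.2

With rows in first-appearance order of device, row 3 is device=XE4. metric columns in first-appearance order: net_mbps, disk_io, temp_c, mem_gb, cpu_pct; column 4 is mem_gb.
Long rows with device=XE4, metric=mem_gb: min(96.8, 33.2) = 33.2.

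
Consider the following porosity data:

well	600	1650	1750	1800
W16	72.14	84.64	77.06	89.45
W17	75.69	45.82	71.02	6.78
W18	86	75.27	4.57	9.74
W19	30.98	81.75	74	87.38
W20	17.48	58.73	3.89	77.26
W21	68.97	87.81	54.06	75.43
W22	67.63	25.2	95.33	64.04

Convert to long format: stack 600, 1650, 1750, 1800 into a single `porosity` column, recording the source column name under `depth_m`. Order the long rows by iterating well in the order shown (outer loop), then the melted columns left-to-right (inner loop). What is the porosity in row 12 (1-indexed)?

9.74

28 rows total (7 × 4). Row 12: index ⌊(12-1)/4⌋ = 2 into well → W18; (12-1) mod 4 = 3 into the melted columns → 1800.
So row 12 is (W18, 1800, 9.74); porosity = 9.74.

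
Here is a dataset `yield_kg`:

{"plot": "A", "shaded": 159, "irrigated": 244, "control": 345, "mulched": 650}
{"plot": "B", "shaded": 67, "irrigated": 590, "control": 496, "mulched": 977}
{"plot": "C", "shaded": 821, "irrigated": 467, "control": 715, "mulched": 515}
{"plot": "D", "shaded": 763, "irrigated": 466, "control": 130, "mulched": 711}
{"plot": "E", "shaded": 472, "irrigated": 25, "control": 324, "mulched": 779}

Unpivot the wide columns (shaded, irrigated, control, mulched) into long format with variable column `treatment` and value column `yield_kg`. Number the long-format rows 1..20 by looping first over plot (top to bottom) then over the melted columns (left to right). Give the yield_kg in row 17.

472

20 rows total (5 × 4). Row 17: index ⌊(17-1)/4⌋ = 4 into plot → E; (17-1) mod 4 = 0 into the melted columns → shaded.
So row 17 is (E, shaded, 472); yield_kg = 472.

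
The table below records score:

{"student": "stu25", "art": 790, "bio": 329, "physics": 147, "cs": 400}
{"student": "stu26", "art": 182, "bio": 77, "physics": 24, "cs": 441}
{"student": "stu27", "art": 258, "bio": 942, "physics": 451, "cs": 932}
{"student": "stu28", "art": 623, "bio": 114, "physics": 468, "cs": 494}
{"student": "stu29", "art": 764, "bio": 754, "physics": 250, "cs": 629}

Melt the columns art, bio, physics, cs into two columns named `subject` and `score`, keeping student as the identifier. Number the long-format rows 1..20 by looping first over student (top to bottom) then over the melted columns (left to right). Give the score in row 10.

20 rows total (5 × 4). Row 10: index ⌊(10-1)/4⌋ = 2 into student → stu27; (10-1) mod 4 = 1 into the melted columns → bio.
So row 10 is (stu27, bio, 942); score = 942.

942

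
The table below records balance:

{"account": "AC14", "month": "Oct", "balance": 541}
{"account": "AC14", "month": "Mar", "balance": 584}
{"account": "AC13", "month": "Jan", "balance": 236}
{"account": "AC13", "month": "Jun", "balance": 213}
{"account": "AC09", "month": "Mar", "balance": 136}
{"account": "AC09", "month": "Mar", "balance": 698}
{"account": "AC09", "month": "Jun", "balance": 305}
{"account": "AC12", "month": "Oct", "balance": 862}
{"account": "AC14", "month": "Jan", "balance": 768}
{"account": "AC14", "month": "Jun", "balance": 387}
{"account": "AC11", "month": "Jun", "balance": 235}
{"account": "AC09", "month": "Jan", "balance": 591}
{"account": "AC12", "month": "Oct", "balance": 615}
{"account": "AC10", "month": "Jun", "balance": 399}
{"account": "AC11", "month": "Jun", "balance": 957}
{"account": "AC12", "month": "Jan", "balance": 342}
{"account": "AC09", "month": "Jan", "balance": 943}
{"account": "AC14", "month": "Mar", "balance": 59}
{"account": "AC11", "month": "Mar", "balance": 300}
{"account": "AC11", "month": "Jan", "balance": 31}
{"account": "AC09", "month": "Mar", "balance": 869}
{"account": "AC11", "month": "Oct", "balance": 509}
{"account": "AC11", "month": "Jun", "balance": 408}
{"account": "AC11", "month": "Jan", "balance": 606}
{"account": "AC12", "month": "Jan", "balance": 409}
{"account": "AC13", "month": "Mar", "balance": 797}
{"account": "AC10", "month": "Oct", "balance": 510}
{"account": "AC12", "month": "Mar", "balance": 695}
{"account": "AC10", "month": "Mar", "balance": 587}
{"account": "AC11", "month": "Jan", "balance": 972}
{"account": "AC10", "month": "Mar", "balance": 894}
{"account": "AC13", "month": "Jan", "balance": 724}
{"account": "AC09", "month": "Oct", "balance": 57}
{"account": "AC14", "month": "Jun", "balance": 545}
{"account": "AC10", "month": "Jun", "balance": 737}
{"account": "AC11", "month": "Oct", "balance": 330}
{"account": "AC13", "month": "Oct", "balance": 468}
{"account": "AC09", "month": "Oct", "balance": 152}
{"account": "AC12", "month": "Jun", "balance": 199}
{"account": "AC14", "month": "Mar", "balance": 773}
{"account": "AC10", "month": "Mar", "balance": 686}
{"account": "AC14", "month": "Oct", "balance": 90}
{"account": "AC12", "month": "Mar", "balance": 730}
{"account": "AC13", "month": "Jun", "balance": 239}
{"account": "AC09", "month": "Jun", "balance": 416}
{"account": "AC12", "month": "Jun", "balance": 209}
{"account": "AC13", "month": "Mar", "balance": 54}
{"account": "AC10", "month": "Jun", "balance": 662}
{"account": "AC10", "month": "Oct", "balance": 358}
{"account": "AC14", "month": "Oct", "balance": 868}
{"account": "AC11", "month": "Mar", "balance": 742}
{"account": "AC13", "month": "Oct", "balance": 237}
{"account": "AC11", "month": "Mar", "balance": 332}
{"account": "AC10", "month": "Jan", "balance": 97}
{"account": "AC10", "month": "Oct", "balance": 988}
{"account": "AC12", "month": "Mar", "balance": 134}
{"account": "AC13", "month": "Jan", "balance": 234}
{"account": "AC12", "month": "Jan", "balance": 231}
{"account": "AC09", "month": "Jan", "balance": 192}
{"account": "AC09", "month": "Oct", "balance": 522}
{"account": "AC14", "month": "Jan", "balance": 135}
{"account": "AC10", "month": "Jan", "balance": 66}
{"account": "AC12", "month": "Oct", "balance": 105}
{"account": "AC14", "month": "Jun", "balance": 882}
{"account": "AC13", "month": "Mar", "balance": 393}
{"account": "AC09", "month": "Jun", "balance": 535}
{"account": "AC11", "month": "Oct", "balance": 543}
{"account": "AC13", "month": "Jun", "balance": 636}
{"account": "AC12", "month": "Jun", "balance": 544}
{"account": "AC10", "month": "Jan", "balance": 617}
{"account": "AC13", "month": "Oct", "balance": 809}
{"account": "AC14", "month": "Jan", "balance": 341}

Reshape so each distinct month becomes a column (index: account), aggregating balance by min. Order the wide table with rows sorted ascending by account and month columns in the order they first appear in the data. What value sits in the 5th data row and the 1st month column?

With rows sorted ascending by account, row 5 is account=AC13. month columns in first-appearance order: Oct, Mar, Jan, Jun; column 1 is Oct.
Long rows with account=AC13, month=Oct: min(468, 237, 809) = 237.

237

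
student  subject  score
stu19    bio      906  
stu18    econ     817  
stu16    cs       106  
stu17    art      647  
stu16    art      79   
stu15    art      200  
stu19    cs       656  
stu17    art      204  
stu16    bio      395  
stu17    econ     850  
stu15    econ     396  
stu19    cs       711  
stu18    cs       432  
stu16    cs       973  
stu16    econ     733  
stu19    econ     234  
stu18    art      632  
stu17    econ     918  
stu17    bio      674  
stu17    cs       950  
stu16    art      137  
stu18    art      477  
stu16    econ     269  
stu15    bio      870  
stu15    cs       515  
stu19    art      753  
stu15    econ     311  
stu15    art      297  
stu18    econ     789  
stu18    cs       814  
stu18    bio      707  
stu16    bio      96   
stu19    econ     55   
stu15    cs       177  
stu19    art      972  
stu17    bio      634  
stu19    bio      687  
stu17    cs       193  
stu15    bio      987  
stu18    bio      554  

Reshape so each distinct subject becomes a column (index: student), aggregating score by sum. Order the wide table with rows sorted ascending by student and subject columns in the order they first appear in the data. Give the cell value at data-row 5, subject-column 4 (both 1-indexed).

1725

With rows sorted ascending by student, row 5 is student=stu19. subject columns in first-appearance order: bio, econ, cs, art; column 4 is art.
Long rows with student=stu19, subject=art: 753 + 972 = 1725.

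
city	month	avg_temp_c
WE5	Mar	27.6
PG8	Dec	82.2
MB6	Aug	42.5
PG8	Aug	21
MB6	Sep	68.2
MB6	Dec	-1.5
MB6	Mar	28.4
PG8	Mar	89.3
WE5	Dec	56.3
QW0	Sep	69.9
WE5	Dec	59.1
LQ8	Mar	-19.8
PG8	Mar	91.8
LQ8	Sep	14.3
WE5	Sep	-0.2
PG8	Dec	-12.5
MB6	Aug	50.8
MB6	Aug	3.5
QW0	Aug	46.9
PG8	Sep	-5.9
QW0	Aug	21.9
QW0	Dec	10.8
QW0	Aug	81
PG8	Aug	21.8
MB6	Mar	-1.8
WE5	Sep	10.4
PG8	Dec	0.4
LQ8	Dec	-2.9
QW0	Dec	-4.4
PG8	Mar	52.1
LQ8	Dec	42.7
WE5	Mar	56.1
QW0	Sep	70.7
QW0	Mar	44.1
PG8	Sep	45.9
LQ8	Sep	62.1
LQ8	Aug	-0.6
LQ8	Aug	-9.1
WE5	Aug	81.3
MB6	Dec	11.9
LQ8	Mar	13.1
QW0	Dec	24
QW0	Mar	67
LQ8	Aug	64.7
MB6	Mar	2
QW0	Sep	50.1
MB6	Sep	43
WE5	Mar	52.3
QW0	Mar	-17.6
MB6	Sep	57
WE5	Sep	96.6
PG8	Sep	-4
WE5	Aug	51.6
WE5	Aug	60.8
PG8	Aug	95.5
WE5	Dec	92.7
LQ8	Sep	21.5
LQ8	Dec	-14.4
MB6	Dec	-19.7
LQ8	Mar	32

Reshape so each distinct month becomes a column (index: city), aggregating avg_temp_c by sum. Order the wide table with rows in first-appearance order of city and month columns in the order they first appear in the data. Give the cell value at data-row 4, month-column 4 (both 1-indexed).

With rows in first-appearance order of city, row 4 is city=QW0. month columns in first-appearance order: Mar, Dec, Aug, Sep; column 4 is Sep.
Long rows with city=QW0, month=Sep: 69.9 + 70.7 + 50.1 = 190.7.

190.7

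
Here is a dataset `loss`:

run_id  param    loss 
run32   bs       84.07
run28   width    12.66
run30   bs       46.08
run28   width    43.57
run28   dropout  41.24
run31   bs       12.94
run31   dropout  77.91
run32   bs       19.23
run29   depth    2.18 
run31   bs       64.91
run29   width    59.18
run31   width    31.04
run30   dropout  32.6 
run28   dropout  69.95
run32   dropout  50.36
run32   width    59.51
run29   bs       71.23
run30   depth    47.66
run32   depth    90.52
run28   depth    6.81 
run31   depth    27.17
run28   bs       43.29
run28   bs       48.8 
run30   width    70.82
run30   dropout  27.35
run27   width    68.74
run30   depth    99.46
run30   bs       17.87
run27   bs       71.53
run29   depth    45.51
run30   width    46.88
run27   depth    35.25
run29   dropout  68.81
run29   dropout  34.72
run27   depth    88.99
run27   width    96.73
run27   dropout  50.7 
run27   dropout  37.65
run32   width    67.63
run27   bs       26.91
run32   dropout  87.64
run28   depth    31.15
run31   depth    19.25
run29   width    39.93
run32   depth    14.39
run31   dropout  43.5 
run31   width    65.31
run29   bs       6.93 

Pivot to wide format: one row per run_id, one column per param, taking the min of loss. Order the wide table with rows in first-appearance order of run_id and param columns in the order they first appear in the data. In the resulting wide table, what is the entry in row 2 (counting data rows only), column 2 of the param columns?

12.66

With rows in first-appearance order of run_id, row 2 is run_id=run28. param columns in first-appearance order: bs, width, dropout, depth; column 2 is width.
Long rows with run_id=run28, param=width: min(12.66, 43.57) = 12.66.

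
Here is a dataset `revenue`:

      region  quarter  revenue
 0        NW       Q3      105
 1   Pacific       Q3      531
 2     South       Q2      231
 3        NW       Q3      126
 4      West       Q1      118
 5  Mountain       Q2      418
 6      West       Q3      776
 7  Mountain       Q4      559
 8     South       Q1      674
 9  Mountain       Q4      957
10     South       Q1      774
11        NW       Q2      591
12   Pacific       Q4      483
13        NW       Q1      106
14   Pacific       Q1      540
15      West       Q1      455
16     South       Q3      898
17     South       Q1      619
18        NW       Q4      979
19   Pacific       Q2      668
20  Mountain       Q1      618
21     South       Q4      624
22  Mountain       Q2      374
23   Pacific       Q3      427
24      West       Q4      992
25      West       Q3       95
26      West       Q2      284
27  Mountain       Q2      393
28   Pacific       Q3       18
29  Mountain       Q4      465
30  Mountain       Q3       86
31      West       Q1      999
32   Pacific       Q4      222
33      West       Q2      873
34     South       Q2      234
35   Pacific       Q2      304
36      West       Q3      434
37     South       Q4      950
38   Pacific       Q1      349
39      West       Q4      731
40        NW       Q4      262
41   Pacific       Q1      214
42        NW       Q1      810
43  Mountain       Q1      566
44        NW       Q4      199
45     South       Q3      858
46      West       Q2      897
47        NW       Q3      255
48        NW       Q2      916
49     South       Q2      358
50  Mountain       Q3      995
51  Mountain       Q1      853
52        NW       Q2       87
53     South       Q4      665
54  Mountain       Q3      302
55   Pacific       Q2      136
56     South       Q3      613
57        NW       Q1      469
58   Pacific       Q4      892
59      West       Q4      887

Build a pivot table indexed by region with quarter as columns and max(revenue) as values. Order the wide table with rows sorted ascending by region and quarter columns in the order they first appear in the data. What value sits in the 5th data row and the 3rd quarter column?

999

With rows sorted ascending by region, row 5 is region=West. quarter columns in first-appearance order: Q3, Q2, Q1, Q4; column 3 is Q1.
Long rows with region=West, quarter=Q1: max(118, 455, 999) = 999.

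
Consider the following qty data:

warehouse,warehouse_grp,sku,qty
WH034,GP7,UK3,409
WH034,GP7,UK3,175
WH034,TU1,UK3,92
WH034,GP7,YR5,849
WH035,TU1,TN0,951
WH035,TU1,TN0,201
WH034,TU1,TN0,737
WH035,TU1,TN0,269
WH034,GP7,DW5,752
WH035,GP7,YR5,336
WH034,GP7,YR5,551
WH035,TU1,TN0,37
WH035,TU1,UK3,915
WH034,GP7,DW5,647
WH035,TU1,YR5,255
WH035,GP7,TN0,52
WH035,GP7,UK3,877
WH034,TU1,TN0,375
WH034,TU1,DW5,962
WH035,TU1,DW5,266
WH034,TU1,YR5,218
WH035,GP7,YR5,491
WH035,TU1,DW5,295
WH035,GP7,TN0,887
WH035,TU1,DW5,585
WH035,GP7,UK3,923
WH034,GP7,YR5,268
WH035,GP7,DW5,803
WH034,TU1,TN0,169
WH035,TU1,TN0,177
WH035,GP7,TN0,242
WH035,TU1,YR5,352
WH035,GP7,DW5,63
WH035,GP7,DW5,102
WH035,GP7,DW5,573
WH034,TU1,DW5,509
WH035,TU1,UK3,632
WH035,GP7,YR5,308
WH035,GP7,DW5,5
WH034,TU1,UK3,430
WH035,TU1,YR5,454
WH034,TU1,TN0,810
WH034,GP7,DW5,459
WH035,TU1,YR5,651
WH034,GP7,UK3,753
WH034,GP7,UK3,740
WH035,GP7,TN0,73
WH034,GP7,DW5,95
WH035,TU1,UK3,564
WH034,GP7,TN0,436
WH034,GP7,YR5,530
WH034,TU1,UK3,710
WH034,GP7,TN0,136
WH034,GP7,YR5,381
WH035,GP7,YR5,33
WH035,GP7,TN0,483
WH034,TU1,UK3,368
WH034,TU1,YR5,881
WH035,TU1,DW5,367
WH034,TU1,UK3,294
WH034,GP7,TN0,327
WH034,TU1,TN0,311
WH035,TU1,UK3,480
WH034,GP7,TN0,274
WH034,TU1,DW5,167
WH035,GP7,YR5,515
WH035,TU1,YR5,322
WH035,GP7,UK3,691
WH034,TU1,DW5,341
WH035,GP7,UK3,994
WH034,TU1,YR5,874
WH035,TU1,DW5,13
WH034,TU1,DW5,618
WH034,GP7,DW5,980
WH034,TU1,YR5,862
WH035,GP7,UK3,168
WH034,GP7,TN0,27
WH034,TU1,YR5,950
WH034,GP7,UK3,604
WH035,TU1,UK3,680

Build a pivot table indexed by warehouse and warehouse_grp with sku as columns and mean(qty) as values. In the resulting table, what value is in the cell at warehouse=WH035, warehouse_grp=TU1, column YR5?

Rows with warehouse=WH035, warehouse_grp=TU1 and sku=YR5: qty values are 255, 352, 454, 651, 322.
(255 + 352 + 454 + 651 + 322) / 5 = 406.80.

406.80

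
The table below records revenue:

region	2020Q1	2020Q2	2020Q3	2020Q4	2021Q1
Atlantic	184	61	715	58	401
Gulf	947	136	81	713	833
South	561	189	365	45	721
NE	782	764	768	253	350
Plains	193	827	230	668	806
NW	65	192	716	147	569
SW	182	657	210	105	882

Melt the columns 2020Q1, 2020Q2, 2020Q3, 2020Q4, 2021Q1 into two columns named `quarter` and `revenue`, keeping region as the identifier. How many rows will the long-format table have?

35

7 region values × 5 melted columns = 35 rows.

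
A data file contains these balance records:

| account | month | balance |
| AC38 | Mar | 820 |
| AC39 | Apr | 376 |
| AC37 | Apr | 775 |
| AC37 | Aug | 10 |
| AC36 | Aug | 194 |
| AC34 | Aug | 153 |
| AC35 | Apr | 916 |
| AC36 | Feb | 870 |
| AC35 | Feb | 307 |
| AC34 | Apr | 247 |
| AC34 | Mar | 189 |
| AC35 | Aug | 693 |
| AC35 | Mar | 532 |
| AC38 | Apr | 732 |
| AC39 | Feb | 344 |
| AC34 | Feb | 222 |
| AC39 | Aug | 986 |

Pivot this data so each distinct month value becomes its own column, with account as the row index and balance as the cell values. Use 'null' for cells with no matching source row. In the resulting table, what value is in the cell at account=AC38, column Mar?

820

The long row with account=AC38, month=Mar has balance=820.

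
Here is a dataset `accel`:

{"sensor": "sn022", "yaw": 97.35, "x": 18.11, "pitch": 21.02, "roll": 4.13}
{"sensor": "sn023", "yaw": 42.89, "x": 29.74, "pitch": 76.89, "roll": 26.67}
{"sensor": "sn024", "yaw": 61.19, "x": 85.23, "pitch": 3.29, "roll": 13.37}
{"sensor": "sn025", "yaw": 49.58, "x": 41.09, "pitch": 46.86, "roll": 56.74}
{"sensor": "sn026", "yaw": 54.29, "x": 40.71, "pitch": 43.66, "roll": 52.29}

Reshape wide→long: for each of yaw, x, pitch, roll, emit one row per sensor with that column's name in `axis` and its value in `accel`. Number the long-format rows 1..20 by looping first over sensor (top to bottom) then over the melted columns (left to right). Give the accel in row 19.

43.66

20 rows total (5 × 4). Row 19: index ⌊(19-1)/4⌋ = 4 into sensor → sn026; (19-1) mod 4 = 2 into the melted columns → pitch.
So row 19 is (sn026, pitch, 43.66); accel = 43.66.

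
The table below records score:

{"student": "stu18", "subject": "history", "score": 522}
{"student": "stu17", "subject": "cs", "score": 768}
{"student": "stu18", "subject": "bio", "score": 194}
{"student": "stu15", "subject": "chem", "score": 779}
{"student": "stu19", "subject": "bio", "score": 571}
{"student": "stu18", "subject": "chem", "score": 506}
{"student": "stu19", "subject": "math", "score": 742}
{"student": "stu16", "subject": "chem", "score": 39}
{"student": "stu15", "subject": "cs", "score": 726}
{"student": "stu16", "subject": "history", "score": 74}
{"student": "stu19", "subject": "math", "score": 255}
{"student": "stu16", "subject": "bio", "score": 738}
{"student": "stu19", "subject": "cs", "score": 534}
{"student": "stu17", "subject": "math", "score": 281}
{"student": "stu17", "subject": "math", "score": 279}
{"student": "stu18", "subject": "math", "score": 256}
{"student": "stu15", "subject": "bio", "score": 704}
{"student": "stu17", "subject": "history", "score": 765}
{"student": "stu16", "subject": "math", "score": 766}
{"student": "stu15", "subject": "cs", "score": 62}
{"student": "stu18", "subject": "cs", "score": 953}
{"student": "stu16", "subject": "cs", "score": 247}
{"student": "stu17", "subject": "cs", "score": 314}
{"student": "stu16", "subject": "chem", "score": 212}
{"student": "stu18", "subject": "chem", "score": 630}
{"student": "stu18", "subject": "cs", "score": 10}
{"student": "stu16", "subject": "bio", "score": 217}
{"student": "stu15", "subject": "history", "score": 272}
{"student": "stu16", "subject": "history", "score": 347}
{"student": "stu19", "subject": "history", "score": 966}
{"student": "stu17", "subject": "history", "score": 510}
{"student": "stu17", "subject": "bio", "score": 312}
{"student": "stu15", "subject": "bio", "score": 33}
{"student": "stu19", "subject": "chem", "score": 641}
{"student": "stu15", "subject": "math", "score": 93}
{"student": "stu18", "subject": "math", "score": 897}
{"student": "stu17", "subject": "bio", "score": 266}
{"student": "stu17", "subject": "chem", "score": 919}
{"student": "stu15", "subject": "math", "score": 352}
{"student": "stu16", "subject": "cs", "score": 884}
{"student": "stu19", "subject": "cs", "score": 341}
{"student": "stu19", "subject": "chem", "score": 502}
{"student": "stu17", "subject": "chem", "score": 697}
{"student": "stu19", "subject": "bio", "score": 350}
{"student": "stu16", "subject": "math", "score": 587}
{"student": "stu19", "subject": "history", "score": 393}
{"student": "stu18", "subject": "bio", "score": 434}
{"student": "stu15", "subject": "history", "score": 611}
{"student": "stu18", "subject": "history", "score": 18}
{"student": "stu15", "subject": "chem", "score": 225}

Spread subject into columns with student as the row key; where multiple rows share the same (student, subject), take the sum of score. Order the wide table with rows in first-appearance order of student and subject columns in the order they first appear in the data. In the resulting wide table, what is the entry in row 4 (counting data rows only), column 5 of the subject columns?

With rows in first-appearance order of student, row 4 is student=stu19. subject columns in first-appearance order: history, cs, bio, chem, math; column 5 is math.
Long rows with student=stu19, subject=math: 742 + 255 = 997.

997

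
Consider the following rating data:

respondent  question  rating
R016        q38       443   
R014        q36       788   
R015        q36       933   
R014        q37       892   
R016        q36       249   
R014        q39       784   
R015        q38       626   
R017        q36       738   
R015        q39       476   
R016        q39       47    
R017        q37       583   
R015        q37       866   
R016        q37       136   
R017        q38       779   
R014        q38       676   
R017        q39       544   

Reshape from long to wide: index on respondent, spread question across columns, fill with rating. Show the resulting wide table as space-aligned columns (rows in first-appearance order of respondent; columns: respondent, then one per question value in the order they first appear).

Columns: respondent plus the 4 distinct question values (q38, q36, q37, q39).
For example, row R016 column q38 takes rating=443 from the long row (R016, q38).

respondent  q38  q36  q37  q39
R016        443  249  136  47 
R014        676  788  892  784
R015        626  933  866  476
R017        779  738  583  544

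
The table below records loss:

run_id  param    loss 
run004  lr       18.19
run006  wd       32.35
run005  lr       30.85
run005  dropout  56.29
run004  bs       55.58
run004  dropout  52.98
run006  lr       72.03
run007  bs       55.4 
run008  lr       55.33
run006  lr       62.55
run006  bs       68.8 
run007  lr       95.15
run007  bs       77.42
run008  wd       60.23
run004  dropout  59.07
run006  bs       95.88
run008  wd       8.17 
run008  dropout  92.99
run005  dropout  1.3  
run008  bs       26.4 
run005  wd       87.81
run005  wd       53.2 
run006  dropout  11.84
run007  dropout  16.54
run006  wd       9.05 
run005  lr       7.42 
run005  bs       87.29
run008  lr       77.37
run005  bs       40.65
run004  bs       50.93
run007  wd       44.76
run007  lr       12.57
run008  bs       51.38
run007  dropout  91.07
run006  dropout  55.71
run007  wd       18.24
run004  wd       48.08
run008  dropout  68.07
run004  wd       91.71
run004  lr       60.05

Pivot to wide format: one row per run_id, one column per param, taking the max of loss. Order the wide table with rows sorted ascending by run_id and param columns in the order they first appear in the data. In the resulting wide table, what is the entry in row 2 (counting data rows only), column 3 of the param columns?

56.29

With rows sorted ascending by run_id, row 2 is run_id=run005. param columns in first-appearance order: lr, wd, dropout, bs; column 3 is dropout.
Long rows with run_id=run005, param=dropout: max(56.29, 1.3) = 56.29.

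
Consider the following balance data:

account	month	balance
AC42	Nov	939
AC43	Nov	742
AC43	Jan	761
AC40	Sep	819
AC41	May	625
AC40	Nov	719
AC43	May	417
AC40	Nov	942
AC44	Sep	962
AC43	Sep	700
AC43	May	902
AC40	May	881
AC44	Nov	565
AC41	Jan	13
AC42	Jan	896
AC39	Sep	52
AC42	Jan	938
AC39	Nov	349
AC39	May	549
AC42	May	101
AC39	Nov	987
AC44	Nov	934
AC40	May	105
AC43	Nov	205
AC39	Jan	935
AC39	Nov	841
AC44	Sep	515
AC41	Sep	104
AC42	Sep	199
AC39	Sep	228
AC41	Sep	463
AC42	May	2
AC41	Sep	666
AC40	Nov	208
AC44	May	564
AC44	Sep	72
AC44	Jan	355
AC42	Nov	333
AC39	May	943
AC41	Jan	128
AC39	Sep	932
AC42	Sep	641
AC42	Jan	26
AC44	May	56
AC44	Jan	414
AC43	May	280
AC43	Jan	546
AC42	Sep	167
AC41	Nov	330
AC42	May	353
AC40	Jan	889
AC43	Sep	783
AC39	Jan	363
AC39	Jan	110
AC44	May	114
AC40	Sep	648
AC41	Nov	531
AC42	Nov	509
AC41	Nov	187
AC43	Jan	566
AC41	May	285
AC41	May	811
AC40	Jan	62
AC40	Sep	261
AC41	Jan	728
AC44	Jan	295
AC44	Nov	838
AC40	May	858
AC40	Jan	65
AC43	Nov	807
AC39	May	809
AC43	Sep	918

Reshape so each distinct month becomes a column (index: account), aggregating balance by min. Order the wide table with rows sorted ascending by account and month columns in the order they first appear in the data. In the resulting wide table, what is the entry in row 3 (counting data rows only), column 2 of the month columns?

13

With rows sorted ascending by account, row 3 is account=AC41. month columns in first-appearance order: Nov, Jan, Sep, May; column 2 is Jan.
Long rows with account=AC41, month=Jan: min(13, 128, 728) = 13.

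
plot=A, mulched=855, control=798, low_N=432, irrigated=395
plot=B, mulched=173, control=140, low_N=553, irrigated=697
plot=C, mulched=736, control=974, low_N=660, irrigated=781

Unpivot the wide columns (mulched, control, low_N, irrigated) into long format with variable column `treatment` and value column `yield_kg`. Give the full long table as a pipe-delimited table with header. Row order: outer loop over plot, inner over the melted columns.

| plot | treatment | yield_kg |
| A | mulched | 855 |
| A | control | 798 |
| A | low_N | 432 |
| A | irrigated | 395 |
| B | mulched | 173 |
| B | control | 140 |
| B | low_N | 553 |
| B | irrigated | 697 |
| C | mulched | 736 |
| C | control | 974 |
| C | low_N | 660 |
| C | irrigated | 781 |

Each (plot, column) pair becomes one row: 3 × 4 = 12 rows.
For example, (A, mulched) → yield_kg=855.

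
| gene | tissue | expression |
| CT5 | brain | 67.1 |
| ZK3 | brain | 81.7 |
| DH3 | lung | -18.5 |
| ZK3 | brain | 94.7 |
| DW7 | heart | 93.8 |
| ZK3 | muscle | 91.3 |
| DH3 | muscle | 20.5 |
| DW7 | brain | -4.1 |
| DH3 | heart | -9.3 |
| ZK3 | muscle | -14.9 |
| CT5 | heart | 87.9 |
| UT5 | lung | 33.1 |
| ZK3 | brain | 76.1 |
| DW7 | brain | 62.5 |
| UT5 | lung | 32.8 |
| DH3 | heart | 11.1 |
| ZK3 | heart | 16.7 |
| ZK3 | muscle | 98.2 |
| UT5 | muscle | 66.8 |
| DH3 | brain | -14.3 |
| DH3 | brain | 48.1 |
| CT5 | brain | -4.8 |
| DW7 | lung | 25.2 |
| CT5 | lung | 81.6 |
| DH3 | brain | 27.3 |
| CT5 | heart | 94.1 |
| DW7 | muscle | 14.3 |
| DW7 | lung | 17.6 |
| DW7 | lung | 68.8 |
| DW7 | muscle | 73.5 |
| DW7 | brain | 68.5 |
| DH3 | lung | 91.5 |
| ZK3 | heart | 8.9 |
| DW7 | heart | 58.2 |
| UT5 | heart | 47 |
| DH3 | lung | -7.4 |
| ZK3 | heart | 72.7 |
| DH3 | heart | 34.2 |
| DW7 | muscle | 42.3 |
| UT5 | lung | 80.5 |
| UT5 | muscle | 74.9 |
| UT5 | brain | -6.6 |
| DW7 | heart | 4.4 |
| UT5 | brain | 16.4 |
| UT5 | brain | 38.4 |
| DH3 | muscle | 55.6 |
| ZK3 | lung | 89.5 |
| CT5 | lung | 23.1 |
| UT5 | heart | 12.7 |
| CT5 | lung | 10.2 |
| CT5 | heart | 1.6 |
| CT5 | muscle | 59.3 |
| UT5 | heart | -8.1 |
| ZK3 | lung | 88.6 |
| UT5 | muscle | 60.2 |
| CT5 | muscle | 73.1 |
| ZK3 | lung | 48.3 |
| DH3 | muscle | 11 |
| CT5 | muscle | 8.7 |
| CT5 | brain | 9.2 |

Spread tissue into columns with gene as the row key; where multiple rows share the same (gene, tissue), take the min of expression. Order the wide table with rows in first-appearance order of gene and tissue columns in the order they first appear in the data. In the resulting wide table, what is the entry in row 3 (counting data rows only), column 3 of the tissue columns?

-9.3

With rows in first-appearance order of gene, row 3 is gene=DH3. tissue columns in first-appearance order: brain, lung, heart, muscle; column 3 is heart.
Long rows with gene=DH3, tissue=heart: min(-9.3, 11.1, 34.2) = -9.3.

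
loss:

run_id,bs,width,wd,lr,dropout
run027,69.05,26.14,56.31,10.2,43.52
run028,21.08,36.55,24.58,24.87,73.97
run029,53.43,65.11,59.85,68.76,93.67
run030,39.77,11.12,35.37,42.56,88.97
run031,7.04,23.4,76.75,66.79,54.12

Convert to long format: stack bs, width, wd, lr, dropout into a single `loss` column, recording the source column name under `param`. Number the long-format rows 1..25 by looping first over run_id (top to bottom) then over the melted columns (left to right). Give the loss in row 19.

42.56

25 rows total (5 × 5). Row 19: index ⌊(19-1)/5⌋ = 3 into run_id → run030; (19-1) mod 5 = 3 into the melted columns → lr.
So row 19 is (run030, lr, 42.56); loss = 42.56.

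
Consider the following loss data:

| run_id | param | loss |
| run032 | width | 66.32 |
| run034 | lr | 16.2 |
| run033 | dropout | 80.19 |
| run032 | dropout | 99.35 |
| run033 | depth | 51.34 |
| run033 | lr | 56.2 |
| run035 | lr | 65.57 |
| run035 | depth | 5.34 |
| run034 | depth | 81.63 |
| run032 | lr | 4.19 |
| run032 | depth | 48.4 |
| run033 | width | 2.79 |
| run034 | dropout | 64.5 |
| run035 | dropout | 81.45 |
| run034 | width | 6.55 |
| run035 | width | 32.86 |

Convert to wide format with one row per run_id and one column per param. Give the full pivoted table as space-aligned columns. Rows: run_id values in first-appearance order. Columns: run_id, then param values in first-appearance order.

run_id  width  lr     dropout  depth
run032  66.32  4.19   99.35    48.4 
run034  6.55   16.2   64.5     81.63
run033  2.79   56.2   80.19    51.34
run035  32.86  65.57  81.45    5.34 

Columns: run_id plus the 4 distinct param values (width, lr, dropout, depth).
For example, row run032 column width takes loss=66.32 from the long row (run032, width).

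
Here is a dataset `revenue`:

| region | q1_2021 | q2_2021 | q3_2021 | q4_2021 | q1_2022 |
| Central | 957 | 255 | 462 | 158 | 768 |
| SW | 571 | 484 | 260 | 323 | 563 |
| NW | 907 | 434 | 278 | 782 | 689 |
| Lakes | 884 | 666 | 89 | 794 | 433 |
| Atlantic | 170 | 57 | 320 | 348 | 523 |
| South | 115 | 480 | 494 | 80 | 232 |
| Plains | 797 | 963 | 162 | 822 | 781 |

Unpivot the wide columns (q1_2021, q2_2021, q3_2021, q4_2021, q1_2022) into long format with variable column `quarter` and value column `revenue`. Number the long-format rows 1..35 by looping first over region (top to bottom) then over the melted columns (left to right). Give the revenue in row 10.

35 rows total (7 × 5). Row 10: index ⌊(10-1)/5⌋ = 1 into region → SW; (10-1) mod 5 = 4 into the melted columns → q1_2022.
So row 10 is (SW, q1_2022, 563); revenue = 563.

563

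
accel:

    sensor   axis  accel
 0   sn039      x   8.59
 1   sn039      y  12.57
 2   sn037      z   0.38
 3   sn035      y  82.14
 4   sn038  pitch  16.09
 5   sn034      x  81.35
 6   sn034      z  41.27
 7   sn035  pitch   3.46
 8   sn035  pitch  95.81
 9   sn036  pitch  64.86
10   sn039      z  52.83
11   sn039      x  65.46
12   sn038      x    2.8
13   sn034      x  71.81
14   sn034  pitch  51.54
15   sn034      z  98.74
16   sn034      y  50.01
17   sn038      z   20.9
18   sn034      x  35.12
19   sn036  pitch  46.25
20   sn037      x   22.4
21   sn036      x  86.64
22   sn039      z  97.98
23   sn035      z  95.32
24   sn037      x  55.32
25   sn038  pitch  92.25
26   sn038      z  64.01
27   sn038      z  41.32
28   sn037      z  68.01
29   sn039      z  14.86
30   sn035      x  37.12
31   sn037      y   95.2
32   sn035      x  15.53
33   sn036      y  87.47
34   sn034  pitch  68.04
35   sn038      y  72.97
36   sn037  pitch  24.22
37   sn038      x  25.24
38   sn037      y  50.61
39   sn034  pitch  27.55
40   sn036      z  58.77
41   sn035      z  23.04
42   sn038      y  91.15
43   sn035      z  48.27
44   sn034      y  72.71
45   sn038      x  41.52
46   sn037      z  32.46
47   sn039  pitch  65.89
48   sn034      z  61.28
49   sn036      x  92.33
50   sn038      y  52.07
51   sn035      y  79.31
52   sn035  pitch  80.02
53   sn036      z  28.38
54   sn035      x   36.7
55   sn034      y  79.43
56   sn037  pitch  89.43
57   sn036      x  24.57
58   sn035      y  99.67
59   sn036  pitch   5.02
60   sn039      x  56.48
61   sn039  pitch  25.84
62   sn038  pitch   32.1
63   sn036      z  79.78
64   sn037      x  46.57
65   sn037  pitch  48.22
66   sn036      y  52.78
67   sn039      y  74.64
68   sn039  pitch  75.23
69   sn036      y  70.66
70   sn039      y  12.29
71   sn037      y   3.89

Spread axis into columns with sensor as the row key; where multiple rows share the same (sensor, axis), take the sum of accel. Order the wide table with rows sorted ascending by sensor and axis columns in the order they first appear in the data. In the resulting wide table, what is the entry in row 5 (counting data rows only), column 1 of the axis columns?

69.56

With rows sorted ascending by sensor, row 5 is sensor=sn038. axis columns in first-appearance order: x, y, z, pitch; column 1 is x.
Long rows with sensor=sn038, axis=x: 2.8 + 25.24 + 41.52 = 69.56.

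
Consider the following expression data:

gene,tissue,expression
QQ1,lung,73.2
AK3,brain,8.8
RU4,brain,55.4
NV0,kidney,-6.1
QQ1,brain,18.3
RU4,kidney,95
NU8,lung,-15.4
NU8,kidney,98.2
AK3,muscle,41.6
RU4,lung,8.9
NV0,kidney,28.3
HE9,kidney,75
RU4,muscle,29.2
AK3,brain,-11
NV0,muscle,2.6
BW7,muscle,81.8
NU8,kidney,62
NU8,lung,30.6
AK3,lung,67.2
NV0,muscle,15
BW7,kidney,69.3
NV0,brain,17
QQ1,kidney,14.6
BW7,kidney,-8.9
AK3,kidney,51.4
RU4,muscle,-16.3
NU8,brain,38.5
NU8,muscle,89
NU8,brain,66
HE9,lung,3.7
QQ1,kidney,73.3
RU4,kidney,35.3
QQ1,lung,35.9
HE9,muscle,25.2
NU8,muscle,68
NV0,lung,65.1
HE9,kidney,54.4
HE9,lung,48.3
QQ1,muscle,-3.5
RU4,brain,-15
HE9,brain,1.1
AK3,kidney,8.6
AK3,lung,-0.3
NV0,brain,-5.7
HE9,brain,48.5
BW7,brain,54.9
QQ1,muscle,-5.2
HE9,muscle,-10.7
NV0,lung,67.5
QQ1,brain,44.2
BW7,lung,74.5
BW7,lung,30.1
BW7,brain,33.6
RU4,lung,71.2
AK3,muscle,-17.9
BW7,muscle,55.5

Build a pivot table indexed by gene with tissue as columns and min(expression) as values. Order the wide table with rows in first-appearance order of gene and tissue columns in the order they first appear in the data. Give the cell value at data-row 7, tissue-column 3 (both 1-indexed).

-8.9

With rows in first-appearance order of gene, row 7 is gene=BW7. tissue columns in first-appearance order: lung, brain, kidney, muscle; column 3 is kidney.
Long rows with gene=BW7, tissue=kidney: min(69.3, -8.9) = -8.9.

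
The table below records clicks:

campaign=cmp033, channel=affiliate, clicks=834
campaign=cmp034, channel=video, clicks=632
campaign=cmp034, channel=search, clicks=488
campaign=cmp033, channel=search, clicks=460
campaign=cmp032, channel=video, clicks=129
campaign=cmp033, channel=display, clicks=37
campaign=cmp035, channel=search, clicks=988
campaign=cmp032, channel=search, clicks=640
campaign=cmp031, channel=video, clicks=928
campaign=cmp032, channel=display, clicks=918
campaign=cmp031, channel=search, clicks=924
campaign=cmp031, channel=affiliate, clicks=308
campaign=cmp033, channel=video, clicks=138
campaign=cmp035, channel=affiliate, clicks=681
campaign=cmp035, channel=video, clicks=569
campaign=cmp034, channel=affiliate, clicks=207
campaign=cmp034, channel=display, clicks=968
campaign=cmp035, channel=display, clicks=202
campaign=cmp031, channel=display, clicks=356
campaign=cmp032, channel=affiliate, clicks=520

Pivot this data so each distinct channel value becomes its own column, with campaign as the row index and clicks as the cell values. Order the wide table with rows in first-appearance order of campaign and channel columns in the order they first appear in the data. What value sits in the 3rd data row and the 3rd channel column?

With rows in first-appearance order of campaign, row 3 is campaign=cmp032. channel columns in first-appearance order: affiliate, video, search, display; column 3 is search.
Long rows with campaign=cmp032, channel=search: clicks = 640.

640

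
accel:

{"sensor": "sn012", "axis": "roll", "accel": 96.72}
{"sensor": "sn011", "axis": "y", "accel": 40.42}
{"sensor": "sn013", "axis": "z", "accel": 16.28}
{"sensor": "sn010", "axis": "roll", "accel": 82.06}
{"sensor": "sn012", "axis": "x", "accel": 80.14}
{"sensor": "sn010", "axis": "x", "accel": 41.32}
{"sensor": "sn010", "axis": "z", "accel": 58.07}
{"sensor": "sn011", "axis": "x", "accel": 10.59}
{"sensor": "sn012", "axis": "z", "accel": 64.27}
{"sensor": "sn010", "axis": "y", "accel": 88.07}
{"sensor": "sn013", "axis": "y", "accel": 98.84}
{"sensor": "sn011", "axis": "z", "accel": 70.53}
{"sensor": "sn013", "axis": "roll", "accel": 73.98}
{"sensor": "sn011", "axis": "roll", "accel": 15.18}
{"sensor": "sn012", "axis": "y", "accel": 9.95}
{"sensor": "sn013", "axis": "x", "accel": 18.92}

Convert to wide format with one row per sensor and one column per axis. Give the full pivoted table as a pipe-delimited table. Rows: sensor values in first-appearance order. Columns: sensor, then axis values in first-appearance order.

Columns: sensor plus the 4 distinct axis values (roll, y, z, x).
For example, row sn012 column roll takes accel=96.72 from the long row (sn012, roll).

| sensor | roll | y | z | x |
| sn012 | 96.72 | 9.95 | 64.27 | 80.14 |
| sn011 | 15.18 | 40.42 | 70.53 | 10.59 |
| sn013 | 73.98 | 98.84 | 16.28 | 18.92 |
| sn010 | 82.06 | 88.07 | 58.07 | 41.32 |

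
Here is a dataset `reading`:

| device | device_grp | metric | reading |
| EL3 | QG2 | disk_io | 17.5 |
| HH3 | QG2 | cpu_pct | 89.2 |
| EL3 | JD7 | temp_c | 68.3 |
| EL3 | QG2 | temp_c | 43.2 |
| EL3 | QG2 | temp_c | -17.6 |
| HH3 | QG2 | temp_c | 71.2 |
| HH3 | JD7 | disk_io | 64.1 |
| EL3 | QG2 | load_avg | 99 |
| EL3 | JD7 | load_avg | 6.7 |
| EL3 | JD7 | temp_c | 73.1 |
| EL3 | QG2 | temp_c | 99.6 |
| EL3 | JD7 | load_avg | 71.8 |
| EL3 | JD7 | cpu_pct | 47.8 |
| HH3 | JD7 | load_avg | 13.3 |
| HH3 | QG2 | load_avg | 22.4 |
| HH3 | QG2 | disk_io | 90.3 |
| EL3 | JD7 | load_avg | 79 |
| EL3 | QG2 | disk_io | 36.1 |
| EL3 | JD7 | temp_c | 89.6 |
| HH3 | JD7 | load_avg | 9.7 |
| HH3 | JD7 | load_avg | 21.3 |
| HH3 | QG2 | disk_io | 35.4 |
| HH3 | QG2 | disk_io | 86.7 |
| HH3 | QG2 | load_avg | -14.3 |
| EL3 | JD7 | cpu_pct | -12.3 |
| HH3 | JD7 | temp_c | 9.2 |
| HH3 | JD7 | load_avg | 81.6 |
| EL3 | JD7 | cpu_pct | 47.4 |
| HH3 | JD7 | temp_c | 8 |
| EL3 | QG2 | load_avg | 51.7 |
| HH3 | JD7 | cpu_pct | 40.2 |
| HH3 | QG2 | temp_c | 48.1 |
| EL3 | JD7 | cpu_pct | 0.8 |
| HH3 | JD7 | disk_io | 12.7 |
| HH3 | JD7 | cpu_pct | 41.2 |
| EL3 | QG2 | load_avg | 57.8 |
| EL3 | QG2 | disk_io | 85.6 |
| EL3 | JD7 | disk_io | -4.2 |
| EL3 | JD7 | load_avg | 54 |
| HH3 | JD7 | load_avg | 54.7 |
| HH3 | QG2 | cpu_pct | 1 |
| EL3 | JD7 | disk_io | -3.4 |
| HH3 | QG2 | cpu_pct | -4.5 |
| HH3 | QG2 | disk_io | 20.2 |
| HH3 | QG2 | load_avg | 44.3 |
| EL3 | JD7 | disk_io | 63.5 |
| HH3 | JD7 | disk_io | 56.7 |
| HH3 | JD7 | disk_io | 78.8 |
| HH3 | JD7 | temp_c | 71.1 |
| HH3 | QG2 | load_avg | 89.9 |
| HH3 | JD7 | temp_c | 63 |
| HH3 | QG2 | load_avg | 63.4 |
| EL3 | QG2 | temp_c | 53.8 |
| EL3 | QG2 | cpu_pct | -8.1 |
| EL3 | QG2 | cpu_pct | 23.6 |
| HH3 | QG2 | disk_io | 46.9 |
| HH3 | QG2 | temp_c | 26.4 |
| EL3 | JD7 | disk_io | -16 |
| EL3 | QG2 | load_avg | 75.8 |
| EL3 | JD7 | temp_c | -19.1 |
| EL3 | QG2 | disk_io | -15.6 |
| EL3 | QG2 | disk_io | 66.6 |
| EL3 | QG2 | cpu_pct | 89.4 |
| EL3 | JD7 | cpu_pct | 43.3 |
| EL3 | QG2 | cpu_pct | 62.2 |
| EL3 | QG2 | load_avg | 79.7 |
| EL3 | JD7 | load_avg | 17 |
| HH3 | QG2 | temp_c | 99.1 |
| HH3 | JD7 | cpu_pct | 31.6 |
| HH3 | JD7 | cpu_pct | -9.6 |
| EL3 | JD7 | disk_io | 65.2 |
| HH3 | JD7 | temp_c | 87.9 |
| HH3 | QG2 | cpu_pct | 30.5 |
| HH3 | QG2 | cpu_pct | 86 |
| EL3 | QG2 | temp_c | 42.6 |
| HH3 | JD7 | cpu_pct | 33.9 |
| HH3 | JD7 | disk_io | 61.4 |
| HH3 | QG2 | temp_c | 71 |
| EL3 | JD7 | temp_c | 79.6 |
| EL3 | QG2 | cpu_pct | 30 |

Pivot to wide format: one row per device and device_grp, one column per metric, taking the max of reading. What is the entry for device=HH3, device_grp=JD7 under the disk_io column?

78.8

Rows with device=HH3, device_grp=JD7 and metric=disk_io: reading values are 64.1, 12.7, 56.7, 78.8, 61.4.
max(64.1, 12.7, 56.7, 78.8, 61.4) = 78.8.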